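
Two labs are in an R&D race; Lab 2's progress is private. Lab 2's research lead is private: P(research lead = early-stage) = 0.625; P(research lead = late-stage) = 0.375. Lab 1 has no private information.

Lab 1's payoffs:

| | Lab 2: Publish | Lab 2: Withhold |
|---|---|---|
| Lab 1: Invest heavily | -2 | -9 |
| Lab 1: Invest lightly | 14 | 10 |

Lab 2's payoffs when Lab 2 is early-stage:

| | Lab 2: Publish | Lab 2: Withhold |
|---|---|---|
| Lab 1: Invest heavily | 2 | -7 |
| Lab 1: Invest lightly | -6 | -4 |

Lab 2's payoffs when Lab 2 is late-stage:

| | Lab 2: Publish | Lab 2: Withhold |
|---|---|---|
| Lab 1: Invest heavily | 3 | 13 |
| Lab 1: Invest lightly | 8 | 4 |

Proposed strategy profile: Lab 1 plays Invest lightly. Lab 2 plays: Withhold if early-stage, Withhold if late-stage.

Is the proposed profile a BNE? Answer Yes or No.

No

A profile is a BNE iff every type of every player is best-responding given beliefs about the other side.
Lab 1 plays Invest lightly: E[Invest lightly] = 0.625·(10) + 0.375·(10) = 10; E[Invest heavily] = -9. Best-responding. ✓
Lab 2 (research lead early-stage), facing Invest lightly: Publish gives -6, Withhold gives -4. Proposed Withhold is best. ✓
Lab 2 (research lead late-stage), facing Invest lightly: Publish gives 8, Withhold gives 4. Proposed Withhold is not best — profitable deviation exists. ✗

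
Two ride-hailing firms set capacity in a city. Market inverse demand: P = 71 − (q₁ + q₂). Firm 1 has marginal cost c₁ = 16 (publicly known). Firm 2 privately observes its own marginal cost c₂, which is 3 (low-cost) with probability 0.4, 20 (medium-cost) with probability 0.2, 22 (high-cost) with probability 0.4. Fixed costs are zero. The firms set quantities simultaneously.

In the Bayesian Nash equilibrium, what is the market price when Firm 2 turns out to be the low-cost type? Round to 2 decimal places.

28.17

Each type of Firm 2 best-responds to q₁; Firm 1 best-responds to the expected q₂ over Firm 2's types.
Firm 2 with cost c maximizes (71 − (q₁+q₂) − c)·q₂, giving q₂(c) = (71 − c − q₁)/2.
E[c₂] = 0.4·3 + 0.2·20 + 0.4·22 = 14
Firm 1's FOC against E[q₂] yields q₁ = (71 − 2·16 + E[c₂])/3 = (71 − 32 + 14)/3 = 17.6667.
q₂(low-cost) = 25.1667, so P = 71 − (17.6667 + 25.1667) = 28.1667.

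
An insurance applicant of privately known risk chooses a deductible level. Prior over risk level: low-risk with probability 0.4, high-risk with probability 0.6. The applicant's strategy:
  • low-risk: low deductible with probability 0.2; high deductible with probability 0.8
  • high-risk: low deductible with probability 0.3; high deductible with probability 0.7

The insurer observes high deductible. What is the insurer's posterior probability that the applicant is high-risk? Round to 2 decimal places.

0.57

P(high deductible) = 0.4·0.8 + 0.6·0.7 = 0.74
P(high-risk | high deductible) = (0.6·0.7) / 0.74 = 0.42 / 0.74 = 0.567568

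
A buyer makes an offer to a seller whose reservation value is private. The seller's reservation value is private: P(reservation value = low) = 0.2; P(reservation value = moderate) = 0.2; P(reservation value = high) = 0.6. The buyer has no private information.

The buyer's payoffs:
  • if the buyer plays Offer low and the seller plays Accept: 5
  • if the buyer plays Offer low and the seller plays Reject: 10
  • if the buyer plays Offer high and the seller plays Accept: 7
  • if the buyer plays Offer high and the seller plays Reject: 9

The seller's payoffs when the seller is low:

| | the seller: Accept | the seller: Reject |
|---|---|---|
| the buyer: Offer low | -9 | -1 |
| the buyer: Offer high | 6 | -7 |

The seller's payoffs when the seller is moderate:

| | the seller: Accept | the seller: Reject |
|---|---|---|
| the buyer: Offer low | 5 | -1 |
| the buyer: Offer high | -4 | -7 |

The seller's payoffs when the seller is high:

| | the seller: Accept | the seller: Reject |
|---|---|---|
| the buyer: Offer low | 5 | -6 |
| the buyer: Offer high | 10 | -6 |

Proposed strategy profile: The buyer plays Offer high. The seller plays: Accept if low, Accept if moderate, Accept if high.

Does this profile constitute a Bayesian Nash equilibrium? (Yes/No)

A profile is a BNE iff every type of every player is best-responding given beliefs about the other side.
The buyer plays Offer high: E[Offer high] = 0.2·(7) + 0.2·(7) + 0.6·(7) = 7; E[Offer low] = 5. Best-responding. ✓
The seller (reservation value low), facing Offer high: Accept gives 6, Reject gives -7. Proposed Accept is best. ✓
The seller (reservation value moderate), facing Offer high: Accept gives -4, Reject gives -7. Proposed Accept is best. ✓
The seller (reservation value high), facing Offer high: Accept gives 10, Reject gives -6. Proposed Accept is best. ✓

Yes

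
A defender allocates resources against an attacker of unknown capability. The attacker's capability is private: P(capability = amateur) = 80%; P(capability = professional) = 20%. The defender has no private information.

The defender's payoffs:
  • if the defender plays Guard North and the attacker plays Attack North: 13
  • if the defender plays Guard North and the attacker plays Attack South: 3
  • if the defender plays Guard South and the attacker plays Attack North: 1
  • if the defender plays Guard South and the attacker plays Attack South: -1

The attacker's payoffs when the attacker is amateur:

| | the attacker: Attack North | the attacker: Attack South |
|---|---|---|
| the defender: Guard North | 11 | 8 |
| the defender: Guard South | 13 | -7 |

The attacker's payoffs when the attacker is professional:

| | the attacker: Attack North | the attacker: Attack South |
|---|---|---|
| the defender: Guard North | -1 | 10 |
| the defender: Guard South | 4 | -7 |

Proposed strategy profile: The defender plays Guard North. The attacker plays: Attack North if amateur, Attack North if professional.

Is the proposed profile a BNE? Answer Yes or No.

The defender plays Guard North: E[Guard North] = 0.8·(13) + 0.2·(13) = 13; E[Guard South] = 1. Best-responding. ✓
The attacker (capability amateur), facing Guard North: Attack North gives 11, Attack South gives 8. Proposed Attack North is best. ✓
The attacker (capability professional), facing Guard North: Attack North gives -1, Attack South gives 10. Proposed Attack North is not best — profitable deviation exists. ✗

No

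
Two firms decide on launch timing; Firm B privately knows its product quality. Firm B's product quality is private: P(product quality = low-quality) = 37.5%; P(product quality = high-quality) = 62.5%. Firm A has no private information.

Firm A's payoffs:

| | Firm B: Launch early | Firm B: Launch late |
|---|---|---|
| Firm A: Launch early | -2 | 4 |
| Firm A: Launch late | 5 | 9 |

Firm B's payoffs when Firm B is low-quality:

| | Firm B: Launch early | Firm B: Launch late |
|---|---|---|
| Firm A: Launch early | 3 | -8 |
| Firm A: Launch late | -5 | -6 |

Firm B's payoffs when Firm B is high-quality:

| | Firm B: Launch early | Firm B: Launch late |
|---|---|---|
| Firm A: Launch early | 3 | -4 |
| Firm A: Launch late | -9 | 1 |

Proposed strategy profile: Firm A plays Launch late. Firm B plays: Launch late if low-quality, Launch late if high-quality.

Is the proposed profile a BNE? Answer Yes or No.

No

A profile is a BNE iff every type of every player is best-responding given beliefs about the other side.
Firm A plays Launch late: E[Launch late] = 0.375·(9) + 0.625·(9) = 9; E[Launch early] = 4. Best-responding. ✓
Firm B (product quality low-quality), facing Launch late: Launch early gives -5, Launch late gives -6. Proposed Launch late is not best — profitable deviation exists. ✗
Firm B (product quality high-quality), facing Launch late: Launch early gives -9, Launch late gives 1. Proposed Launch late is best. ✓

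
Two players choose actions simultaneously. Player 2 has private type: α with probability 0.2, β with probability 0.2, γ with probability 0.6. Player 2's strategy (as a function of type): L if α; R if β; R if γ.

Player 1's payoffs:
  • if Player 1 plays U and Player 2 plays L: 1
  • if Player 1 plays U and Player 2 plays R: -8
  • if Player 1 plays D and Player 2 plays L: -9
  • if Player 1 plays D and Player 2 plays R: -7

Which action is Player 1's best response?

U

Compute Player 1's expected payoff for each action, taking the expectation over Player 2's type.
E[U] = 0.2·(1) + 0.2·(-8) + 0.6·(-8) = -6.2
E[D] = 0.2·(-9) + 0.2·(-7) + 0.6·(-7) = -7.4
Best response: U (-6.2 is the largest).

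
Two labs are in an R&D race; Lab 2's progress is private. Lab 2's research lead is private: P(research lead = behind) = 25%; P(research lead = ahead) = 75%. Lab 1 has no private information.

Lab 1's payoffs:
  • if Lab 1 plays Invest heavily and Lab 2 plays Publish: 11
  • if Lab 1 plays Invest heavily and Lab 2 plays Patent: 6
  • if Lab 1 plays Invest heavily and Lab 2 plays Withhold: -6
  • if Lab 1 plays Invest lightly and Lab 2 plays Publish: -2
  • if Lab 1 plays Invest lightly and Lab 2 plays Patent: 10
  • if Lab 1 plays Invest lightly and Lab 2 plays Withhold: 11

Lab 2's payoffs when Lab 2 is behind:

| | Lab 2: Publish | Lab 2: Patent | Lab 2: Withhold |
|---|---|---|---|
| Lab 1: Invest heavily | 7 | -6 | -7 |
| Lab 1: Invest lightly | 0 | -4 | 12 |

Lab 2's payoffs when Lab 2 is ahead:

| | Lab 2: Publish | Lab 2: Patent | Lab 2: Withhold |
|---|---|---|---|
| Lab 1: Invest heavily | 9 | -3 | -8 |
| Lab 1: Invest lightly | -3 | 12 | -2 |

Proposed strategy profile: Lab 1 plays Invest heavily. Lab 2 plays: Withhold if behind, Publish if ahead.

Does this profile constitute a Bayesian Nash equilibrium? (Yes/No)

No

Lab 1 plays Invest heavily: E[Invest heavily] = 0.25·(-6) + 0.75·(11) = 6.75; E[Invest lightly] = 1.25. Best-responding. ✓
Lab 2 (research lead behind), facing Invest heavily: Publish gives 7, Patent gives -6, Withhold gives -7. Proposed Withhold is not best — profitable deviation exists. ✗
Lab 2 (research lead ahead), facing Invest heavily: Publish gives 9, Patent gives -3, Withhold gives -8. Proposed Publish is best. ✓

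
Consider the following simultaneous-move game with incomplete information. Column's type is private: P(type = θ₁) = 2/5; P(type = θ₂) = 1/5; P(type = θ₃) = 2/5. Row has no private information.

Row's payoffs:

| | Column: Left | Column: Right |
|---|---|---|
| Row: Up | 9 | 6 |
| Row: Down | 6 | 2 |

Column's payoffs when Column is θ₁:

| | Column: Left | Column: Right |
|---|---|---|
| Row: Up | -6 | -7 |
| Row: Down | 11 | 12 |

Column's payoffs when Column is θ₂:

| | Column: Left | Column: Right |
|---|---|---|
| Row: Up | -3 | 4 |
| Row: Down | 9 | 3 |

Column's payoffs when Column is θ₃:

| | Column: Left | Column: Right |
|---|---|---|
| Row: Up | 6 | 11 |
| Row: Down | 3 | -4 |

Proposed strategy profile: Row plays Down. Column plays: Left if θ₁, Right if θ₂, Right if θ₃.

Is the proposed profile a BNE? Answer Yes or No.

No

A profile is a BNE iff every type of every player is best-responding given beliefs about the other side.
Row plays Down: E[Down] = 2/5·(6) + 1/5·(2) + 2/5·(2) = 18/5; E[Up] = 36/5. Not best-responding. ✗
Column (type θ₁), facing Down: Left gives 11, Right gives 12. Proposed Left is not best — profitable deviation exists. ✗
Column (type θ₂), facing Down: Left gives 9, Right gives 3. Proposed Right is not best — profitable deviation exists. ✗
Column (type θ₃), facing Down: Left gives 3, Right gives -4. Proposed Right is not best — profitable deviation exists. ✗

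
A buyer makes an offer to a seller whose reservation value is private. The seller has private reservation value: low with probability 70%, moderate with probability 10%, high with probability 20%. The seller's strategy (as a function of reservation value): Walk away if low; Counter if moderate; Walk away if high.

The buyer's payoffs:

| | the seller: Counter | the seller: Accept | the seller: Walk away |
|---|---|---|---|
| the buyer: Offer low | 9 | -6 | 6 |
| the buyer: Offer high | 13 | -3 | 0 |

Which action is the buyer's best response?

Compute the buyer's expected payoff for each action, taking the expectation over the seller's type.
E[Offer low] = 0.7·(6) + 0.1·(9) + 0.2·(6) = 6.3
E[Offer high] = 0.7·(0) + 0.1·(13) + 0.2·(0) = 1.3
Best response: Offer low (6.3 is the largest).

Offer low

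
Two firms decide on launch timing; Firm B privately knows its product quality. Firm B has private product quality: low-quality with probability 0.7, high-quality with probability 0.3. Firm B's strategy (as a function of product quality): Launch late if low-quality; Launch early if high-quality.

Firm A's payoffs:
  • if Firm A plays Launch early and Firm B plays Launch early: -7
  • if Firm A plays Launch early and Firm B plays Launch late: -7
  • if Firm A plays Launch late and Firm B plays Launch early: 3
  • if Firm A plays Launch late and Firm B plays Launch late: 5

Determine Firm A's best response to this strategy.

E[Launch early] = 0.7·(-7) + 0.3·(-7) = -7
E[Launch late] = 0.7·(5) + 0.3·(3) = 4.4
Best response: Launch late (4.4 is the largest).

Launch late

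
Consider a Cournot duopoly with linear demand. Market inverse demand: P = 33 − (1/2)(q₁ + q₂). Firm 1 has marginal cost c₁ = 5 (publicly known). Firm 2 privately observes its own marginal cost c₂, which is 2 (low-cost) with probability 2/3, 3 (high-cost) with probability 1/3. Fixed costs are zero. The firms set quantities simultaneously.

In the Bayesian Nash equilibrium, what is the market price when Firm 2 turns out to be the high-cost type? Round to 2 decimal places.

Type-c best response for Firm 2: q₂(c) = (33 − c) − q₁/2.
Firm 1 maximizes expected profit; its first-order condition is 33 − q₁ − (1/2)E[q₂] − 5 = 0.
Substituting E[q₂] and solving: E[c₂] = 2.33333, so q₁ = (33 − 2·5 + 2.33333)/(3/2) = 16.8889.
q₂(high-cost) = 21.5556, so P = 33 − (1/2)·(16.8889 + 21.5556) = 13.7778.

13.78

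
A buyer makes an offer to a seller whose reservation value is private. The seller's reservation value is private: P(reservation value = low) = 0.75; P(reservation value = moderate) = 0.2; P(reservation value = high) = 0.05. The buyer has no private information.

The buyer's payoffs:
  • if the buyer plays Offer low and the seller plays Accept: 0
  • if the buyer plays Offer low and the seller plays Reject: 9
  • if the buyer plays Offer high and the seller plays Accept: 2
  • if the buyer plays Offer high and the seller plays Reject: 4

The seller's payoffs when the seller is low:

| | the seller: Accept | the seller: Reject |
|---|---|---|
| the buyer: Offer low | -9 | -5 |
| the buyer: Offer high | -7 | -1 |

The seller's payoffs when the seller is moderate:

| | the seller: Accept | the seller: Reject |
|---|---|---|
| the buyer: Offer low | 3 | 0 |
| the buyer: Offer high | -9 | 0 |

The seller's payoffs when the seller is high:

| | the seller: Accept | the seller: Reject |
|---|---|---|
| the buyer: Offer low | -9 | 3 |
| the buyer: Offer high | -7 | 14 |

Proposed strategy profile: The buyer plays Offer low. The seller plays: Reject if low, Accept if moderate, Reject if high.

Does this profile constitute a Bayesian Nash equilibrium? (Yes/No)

Yes

A profile is a BNE iff every type of every player is best-responding given beliefs about the other side.
The buyer plays Offer low: E[Offer low] = 0.75·(9) + 0.2·(0) + 0.05·(9) = 7.2; E[Offer high] = 3.6. Best-responding. ✓
The seller (reservation value low), facing Offer low: Accept gives -9, Reject gives -5. Proposed Reject is best. ✓
The seller (reservation value moderate), facing Offer low: Accept gives 3, Reject gives 0. Proposed Accept is best. ✓
The seller (reservation value high), facing Offer low: Accept gives -9, Reject gives 3. Proposed Reject is best. ✓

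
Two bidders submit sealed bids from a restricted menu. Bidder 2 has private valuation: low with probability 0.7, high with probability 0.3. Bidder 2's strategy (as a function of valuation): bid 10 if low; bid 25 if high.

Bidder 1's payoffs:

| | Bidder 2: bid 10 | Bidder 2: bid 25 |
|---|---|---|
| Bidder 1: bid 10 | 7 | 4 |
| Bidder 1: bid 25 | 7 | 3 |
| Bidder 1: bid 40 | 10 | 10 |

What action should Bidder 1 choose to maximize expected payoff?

bid 40

E[bid 10] = 0.7·(7) + 0.3·(4) = 6.1
E[bid 25] = 0.7·(7) + 0.3·(3) = 5.8
E[bid 40] = 0.7·(10) + 0.3·(10) = 10
Best response: bid 40 (10 is the largest).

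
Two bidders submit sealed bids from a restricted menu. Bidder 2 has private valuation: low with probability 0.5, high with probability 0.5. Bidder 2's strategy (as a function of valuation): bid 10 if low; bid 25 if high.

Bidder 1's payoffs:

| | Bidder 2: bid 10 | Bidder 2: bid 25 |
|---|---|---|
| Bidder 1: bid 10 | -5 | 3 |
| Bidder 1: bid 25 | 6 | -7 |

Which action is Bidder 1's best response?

bid 25

Compute Bidder 1's expected payoff for each action, taking the expectation over Bidder 2's type.
E[bid 10] = 0.5·(-5) + 0.5·(3) = -1
E[bid 25] = 0.5·(6) + 0.5·(-7) = -0.5
Best response: bid 25 (-0.5 is the largest).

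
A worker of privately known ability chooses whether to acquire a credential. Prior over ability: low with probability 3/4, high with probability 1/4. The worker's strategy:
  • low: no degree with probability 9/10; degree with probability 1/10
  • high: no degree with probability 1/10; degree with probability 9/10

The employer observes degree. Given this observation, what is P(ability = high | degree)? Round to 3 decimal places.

0.750

Apply Bayes' rule using the sender's strategy as the likelihood.
P(degree) = (3/4)·(1/10) + (1/4)·(9/10) = 3/10
P(high | degree) = ((1/4)·(9/10)) / (3/10) = (9/40) / (3/10) = 3/4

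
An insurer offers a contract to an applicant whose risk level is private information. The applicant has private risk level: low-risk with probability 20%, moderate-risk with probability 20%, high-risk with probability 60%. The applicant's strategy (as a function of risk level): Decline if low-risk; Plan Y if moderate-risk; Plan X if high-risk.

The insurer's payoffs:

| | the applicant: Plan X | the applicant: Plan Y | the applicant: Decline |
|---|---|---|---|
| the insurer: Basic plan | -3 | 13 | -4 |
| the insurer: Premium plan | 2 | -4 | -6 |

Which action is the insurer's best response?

Compute the insurer's expected payoff for each action, taking the expectation over the applicant's type.
E[Basic plan] = 0.2·(-4) + 0.2·(13) + 0.6·(-3) = 0
E[Premium plan] = 0.2·(-6) + 0.2·(-4) + 0.6·(2) = -0.8
Best response: Basic plan (0 is the largest).

Basic plan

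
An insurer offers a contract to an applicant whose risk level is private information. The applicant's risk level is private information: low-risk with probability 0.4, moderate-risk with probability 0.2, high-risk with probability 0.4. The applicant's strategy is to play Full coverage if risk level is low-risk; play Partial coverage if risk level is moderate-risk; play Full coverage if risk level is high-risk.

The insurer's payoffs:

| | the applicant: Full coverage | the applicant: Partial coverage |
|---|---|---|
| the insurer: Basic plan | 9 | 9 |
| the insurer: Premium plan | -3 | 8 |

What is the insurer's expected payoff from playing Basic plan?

Take the expectation over the applicant's risk level, weighting each type's action by its prior probability.
E[Basic plan] = 0.4·9 + 0.2·9 + 0.4·9 = 3.6 + 1.8 + 3.6 = 9

9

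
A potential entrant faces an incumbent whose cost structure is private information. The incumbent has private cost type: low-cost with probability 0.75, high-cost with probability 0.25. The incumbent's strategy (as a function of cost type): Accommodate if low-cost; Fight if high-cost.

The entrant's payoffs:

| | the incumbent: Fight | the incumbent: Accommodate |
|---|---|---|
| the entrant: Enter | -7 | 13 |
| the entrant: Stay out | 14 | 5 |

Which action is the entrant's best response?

E[Enter] = 0.75·(13) + 0.25·(-7) = 8
E[Stay out] = 0.75·(5) + 0.25·(14) = 7.25
Best response: Enter (8 is the largest).

Enter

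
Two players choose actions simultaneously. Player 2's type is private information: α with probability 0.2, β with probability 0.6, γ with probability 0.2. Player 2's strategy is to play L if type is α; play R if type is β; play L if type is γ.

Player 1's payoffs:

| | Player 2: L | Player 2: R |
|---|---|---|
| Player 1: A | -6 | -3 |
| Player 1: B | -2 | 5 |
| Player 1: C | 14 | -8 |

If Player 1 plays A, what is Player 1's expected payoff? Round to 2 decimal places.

E[A] = 0.2·(-6) + 0.6·(-3) + 0.2·(-6) = (-1.2) + (-1.8) + (-1.2) = -4.2

-4.20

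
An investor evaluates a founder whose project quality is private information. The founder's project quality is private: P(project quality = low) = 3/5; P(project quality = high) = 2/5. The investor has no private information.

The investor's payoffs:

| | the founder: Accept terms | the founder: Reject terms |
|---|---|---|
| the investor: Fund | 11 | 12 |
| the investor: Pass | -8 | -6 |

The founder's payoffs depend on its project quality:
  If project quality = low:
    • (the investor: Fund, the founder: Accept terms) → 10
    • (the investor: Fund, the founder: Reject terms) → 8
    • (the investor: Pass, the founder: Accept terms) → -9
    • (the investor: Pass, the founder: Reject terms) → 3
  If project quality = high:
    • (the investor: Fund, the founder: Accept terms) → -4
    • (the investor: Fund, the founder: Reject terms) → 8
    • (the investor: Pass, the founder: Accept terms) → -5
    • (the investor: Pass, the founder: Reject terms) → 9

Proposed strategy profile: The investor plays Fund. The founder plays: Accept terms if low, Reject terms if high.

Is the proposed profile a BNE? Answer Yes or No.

A profile is a BNE iff every type of every player is best-responding given beliefs about the other side.
The investor plays Fund: E[Fund] = 3/5·(11) + 2/5·(12) = 57/5; E[Pass] = -36/5. Best-responding. ✓
The founder (project quality low), facing Fund: Accept terms gives 10, Reject terms gives 8. Proposed Accept terms is best. ✓
The founder (project quality high), facing Fund: Accept terms gives -4, Reject terms gives 8. Proposed Reject terms is best. ✓

Yes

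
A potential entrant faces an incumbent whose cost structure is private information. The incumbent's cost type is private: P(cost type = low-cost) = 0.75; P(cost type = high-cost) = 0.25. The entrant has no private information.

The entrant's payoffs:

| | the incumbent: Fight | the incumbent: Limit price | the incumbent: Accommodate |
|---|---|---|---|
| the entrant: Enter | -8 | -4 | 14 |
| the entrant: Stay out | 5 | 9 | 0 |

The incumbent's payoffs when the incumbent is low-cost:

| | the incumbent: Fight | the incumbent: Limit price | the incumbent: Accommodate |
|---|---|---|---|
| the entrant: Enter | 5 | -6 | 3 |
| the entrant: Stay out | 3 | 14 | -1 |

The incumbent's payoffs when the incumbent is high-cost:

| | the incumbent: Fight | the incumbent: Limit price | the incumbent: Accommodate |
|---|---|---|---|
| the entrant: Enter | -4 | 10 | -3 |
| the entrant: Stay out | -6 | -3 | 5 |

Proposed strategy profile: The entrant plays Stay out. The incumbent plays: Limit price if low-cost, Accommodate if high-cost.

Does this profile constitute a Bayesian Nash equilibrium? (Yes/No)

Yes

A profile is a BNE iff every type of every player is best-responding given beliefs about the other side.
The entrant plays Stay out: E[Stay out] = 0.75·(9) + 0.25·(0) = 6.75; E[Enter] = 0.5. Best-responding. ✓
The incumbent (cost type low-cost), facing Stay out: Fight gives 3, Limit price gives 14, Accommodate gives -1. Proposed Limit price is best. ✓
The incumbent (cost type high-cost), facing Stay out: Fight gives -6, Limit price gives -3, Accommodate gives 5. Proposed Accommodate is best. ✓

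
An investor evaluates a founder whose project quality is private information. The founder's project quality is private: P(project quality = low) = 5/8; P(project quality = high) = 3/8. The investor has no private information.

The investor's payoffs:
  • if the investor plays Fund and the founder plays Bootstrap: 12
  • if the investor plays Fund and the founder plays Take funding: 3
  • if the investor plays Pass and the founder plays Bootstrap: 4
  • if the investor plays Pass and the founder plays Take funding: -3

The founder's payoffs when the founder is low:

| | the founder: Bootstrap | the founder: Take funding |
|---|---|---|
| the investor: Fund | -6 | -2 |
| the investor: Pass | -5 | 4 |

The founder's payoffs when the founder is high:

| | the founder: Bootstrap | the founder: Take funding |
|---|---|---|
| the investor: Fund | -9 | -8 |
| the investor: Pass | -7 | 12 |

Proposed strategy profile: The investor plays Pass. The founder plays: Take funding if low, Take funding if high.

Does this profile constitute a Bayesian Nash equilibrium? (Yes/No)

No

A profile is a BNE iff every type of every player is best-responding given beliefs about the other side.
The investor plays Pass: E[Pass] = 5/8·(-3) + 3/8·(-3) = -3; E[Fund] = 3. Not best-responding. ✗
The founder (project quality low), facing Pass: Bootstrap gives -5, Take funding gives 4. Proposed Take funding is best. ✓
The founder (project quality high), facing Pass: Bootstrap gives -7, Take funding gives 12. Proposed Take funding is best. ✓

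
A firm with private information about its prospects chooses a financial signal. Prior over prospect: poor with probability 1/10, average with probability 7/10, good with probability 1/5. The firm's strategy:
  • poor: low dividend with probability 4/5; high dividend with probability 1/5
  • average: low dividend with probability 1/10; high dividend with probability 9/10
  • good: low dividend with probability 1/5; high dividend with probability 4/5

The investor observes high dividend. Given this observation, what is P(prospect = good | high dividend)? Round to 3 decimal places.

0.198

Apply Bayes' rule using the sender's strategy as the likelihood.
P(high dividend) = (1/10)·(1/5) + (7/10)·(9/10) + (1/5)·(4/5) = 81/100
P(good | high dividend) = ((1/5)·(4/5)) / (81/100) = (4/25) / (81/100) = 16/81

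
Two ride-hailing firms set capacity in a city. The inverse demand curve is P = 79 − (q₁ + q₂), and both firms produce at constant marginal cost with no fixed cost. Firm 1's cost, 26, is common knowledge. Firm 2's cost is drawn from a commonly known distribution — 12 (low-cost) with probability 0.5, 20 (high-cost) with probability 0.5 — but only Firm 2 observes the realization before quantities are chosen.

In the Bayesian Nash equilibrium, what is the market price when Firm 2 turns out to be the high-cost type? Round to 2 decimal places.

Type-c best response for Firm 2: q₂(c) = (79 − c)/2 − q₁/2.
Firm 1 maximizes expected profit; its first-order condition is 79 − 2q₁ − E[q₂] − 26 = 0.
Substituting E[q₂] and solving: E[c₂] = 16, so q₁ = (79 − 2·26 + 16)/3 = 14.3333.
q₂(high-cost) = 22.3333, so P = 79 − (14.3333 + 22.3333) = 42.3333.

42.33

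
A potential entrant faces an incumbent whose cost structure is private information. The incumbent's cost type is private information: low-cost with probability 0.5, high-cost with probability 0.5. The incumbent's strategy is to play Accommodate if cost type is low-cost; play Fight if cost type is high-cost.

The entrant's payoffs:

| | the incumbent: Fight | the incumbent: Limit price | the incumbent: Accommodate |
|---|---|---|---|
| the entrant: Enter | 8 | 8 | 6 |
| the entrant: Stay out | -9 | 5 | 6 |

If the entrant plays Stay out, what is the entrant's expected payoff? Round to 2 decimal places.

Take the expectation over the incumbent's cost type, weighting each type's action by its prior probability.
E[Stay out] = 0.5·6 + 0.5·(-9) = 3 + (-4.5) = -1.5

-1.50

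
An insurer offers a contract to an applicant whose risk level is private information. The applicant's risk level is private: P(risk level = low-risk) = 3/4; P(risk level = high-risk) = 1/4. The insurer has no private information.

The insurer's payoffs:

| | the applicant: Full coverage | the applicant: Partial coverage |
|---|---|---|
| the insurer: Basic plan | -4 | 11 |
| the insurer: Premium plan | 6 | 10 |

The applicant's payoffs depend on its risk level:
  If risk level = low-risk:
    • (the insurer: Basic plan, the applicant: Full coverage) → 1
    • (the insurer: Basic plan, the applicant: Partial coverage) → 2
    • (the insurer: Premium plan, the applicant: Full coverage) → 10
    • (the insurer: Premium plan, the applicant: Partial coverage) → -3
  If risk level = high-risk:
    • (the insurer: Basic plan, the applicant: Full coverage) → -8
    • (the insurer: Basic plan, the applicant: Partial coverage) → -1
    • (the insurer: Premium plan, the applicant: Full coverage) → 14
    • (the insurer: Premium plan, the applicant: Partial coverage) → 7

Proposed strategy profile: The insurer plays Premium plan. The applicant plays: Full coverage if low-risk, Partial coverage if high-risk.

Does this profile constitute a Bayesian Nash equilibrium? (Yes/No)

The insurer plays Premium plan: E[Premium plan] = 3/4·(6) + 1/4·(10) = 7; E[Basic plan] = -1/4. Best-responding. ✓
The applicant (risk level low-risk), facing Premium plan: Full coverage gives 10, Partial coverage gives -3. Proposed Full coverage is best. ✓
The applicant (risk level high-risk), facing Premium plan: Full coverage gives 14, Partial coverage gives 7. Proposed Partial coverage is not best — profitable deviation exists. ✗

No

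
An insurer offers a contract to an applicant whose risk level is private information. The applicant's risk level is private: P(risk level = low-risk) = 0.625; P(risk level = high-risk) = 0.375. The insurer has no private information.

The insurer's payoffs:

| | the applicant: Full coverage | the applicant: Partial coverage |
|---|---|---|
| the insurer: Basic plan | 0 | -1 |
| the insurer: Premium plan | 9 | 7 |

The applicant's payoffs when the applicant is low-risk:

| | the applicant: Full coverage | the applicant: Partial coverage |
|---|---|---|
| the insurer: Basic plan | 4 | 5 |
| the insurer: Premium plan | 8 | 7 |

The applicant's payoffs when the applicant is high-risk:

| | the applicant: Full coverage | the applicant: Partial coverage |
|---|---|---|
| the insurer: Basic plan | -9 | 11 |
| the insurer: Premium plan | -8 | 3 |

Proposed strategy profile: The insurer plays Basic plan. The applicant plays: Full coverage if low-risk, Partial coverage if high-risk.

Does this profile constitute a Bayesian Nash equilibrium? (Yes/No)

No

The insurer plays Basic plan: E[Basic plan] = 0.625·(0) + 0.375·(-1) = -0.375; E[Premium plan] = 8.25. Not best-responding. ✗
The applicant (risk level low-risk), facing Basic plan: Full coverage gives 4, Partial coverage gives 5. Proposed Full coverage is not best — profitable deviation exists. ✗
The applicant (risk level high-risk), facing Basic plan: Full coverage gives -9, Partial coverage gives 11. Proposed Partial coverage is best. ✓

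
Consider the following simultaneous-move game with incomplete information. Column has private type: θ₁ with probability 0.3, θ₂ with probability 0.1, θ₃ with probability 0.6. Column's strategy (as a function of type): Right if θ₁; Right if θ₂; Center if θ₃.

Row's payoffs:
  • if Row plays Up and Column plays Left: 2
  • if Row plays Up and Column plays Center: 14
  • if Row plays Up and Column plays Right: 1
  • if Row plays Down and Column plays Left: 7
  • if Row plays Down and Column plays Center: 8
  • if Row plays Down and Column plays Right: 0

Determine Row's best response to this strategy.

E[Up] = 0.3·(1) + 0.1·(1) + 0.6·(14) = 8.8
E[Down] = 0.3·(0) + 0.1·(0) + 0.6·(8) = 4.8
Best response: Up (8.8 is the largest).

Up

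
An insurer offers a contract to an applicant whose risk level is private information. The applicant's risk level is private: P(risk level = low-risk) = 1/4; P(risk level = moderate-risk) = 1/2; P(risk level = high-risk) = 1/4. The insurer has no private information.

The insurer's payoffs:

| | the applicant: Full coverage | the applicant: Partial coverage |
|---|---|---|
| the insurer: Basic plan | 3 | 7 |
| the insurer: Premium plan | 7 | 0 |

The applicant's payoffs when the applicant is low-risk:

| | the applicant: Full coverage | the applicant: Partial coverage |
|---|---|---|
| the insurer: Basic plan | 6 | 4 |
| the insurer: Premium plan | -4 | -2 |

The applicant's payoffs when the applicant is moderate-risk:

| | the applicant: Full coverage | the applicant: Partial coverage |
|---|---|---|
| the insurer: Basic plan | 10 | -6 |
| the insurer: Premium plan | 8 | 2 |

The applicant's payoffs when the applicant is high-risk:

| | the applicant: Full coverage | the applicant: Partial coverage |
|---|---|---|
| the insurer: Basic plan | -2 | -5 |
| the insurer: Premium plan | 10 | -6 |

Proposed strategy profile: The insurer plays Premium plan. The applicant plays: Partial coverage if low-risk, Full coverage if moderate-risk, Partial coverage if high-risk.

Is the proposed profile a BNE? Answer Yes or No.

The insurer plays Premium plan: E[Premium plan] = 1/4·(0) + 1/2·(7) + 1/4·(0) = 7/2; E[Basic plan] = 5. Not best-responding. ✗
The applicant (risk level low-risk), facing Premium plan: Full coverage gives -4, Partial coverage gives -2. Proposed Partial coverage is best. ✓
The applicant (risk level moderate-risk), facing Premium plan: Full coverage gives 8, Partial coverage gives 2. Proposed Full coverage is best. ✓
The applicant (risk level high-risk), facing Premium plan: Full coverage gives 10, Partial coverage gives -6. Proposed Partial coverage is not best — profitable deviation exists. ✗

No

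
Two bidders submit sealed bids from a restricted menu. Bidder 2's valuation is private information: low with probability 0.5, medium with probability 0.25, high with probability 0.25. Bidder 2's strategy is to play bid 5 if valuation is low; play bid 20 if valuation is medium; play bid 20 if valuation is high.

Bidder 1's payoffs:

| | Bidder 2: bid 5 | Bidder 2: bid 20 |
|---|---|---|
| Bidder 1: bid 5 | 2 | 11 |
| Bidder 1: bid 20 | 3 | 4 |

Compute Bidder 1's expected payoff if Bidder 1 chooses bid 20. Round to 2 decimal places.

Take the expectation over Bidder 2's valuation, weighting each type's action by its prior probability.
E[bid 20] = 0.5·3 + 0.25·4 + 0.25·4 = 1.5 + 1 + 1 = 3.5

3.50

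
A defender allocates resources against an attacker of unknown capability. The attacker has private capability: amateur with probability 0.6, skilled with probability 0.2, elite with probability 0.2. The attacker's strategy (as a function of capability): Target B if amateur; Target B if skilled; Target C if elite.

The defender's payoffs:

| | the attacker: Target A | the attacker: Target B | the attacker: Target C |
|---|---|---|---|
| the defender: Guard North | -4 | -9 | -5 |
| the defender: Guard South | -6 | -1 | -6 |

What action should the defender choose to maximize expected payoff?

Guard South

E[Guard North] = 0.6·(-9) + 0.2·(-9) + 0.2·(-5) = -8.2
E[Guard South] = 0.6·(-1) + 0.2·(-1) + 0.2·(-6) = -2
Best response: Guard South (-2 is the largest).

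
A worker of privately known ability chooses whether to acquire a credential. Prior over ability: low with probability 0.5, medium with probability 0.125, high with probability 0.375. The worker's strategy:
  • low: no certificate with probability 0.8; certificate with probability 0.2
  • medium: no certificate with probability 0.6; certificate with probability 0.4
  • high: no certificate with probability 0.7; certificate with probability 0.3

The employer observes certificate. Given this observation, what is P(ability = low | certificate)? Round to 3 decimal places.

0.381

Apply Bayes' rule using the sender's strategy as the likelihood.
P(certificate) = 0.5·0.2 + 0.125·0.4 + 0.375·0.3 = 0.2625
P(low | certificate) = (0.5·0.2) / 0.2625 = 0.1 / 0.2625 = 0.380952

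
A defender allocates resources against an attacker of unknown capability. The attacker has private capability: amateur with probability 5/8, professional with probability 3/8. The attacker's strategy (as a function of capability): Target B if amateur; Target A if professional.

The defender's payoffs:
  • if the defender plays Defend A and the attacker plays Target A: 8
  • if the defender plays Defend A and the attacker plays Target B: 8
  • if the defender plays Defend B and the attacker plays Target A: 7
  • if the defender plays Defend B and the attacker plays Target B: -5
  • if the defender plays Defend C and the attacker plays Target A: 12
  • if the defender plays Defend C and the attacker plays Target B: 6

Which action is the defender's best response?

E[Defend A] = 5/8·(8) + 3/8·(8) = 8
E[Defend B] = 5/8·(-5) + 3/8·(7) = -1/2
E[Defend C] = 5/8·(6) + 3/8·(12) = 33/4
Best response: Defend C (33/4 is the largest).

Defend C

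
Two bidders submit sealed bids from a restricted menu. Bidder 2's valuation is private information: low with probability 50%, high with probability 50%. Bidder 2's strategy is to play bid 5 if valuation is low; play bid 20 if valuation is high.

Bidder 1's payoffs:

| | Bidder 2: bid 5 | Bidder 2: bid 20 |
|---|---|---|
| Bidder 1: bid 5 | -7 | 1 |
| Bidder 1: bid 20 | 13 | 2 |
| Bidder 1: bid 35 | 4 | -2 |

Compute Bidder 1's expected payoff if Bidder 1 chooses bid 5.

-3

Take the expectation over Bidder 2's valuation, weighting each type's action by its prior probability.
E[bid 5] = 0.5·(-7) + 0.5·1 = (-3.5) + 0.5 = -3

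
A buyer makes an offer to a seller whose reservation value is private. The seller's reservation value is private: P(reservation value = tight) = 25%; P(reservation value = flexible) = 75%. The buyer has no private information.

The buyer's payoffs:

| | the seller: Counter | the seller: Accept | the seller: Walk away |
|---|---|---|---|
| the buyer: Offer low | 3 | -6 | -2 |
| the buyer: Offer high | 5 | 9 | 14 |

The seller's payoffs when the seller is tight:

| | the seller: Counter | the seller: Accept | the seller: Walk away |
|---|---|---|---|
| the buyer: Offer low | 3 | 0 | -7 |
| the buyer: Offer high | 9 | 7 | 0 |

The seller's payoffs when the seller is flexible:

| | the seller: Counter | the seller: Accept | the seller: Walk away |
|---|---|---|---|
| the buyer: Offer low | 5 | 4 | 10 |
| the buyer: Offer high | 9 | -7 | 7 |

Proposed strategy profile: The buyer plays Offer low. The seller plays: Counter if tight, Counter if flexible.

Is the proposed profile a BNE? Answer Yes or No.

No

The buyer plays Offer low: E[Offer low] = 0.25·(3) + 0.75·(3) = 3; E[Offer high] = 5. Not best-responding. ✗
The seller (reservation value tight), facing Offer low: Counter gives 3, Accept gives 0, Walk away gives -7. Proposed Counter is best. ✓
The seller (reservation value flexible), facing Offer low: Counter gives 5, Accept gives 4, Walk away gives 10. Proposed Counter is not best — profitable deviation exists. ✗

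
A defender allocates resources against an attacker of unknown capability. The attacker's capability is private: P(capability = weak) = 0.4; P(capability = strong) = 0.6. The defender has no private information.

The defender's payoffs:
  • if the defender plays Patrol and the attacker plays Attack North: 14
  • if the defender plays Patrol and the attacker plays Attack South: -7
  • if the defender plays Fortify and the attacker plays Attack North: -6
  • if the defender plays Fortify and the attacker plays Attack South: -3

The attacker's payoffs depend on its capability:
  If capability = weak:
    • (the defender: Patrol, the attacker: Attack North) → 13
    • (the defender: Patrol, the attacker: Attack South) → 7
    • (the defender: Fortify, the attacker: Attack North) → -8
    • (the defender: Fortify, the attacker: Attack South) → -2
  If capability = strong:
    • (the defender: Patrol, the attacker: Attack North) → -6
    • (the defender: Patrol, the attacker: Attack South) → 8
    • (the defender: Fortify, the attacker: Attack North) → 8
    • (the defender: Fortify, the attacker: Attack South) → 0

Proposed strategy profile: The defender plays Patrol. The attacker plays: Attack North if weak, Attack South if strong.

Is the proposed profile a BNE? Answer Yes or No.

Yes

The defender plays Patrol: E[Patrol] = 0.4·(14) + 0.6·(-7) = 1.4; E[Fortify] = -4.2. Best-responding. ✓
The attacker (capability weak), facing Patrol: Attack North gives 13, Attack South gives 7. Proposed Attack North is best. ✓
The attacker (capability strong), facing Patrol: Attack North gives -6, Attack South gives 8. Proposed Attack South is best. ✓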